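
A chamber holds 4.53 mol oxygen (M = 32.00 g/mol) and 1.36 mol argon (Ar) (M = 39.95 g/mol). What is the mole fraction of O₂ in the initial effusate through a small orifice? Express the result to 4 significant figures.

0.7882

The effusion rate of species i is ∝ p_i/√M_i ∝ n_i/√M_i.
Mole fraction of O₂ in the effusate = (n_O₂/√M_O₂) / (n_O₂/√M_O₂ + n_Ar/√M_Ar)
= (4.53/√32.00) / (4.53/√32.00 + 1.36/√39.95) = 0.8008/(0.8008 + 0.2152) = 0.7882.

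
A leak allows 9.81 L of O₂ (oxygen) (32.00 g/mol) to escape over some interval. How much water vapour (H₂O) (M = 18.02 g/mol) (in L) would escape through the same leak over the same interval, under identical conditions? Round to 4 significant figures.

Since effusion rate ∝ 1/√M, rate_H₂O/rate_O₂ = √(M_O₂/M_H₂O) = √(32.00/18.02) = √1.776 = 1.333.
So the volume for H₂O is 9.81 × 1.333 = 13.07 L.

13.07 L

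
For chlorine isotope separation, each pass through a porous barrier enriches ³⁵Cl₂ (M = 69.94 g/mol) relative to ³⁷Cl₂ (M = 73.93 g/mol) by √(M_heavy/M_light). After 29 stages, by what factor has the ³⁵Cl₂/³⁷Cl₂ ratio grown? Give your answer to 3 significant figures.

After 29 stages the ratio has grown by (√(73.93/69.94))^29 = (73.93/69.94)^(29/2).
= 1.05705^(29/2) = 2.24.

2.24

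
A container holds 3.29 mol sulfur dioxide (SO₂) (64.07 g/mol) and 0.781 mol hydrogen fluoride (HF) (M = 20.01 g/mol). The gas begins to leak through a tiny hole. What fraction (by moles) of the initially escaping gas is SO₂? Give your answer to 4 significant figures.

0.7019

The effusion rate of species i is ∝ p_i/√M_i ∝ n_i/√M_i.
x_SO₂(eff) = (n_SO₂/√M_SO₂) / (n_SO₂/√M_SO₂ + n_HF/√M_HF)
= (3.29/√64.07) / (3.29/√64.07 + 0.781/√20.01) = 0.4110/(0.4110 + 0.1746) = 0.7019.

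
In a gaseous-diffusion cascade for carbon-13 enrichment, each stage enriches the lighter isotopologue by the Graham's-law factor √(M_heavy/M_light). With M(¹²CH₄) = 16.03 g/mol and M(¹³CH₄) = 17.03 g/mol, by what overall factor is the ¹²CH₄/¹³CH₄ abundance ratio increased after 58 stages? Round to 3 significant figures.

Overall factor = α^58 with α = √(17.03/16.03), i.e. (17.03/16.03)^(58/2).
= 1.06238^29 = 5.78.

5.78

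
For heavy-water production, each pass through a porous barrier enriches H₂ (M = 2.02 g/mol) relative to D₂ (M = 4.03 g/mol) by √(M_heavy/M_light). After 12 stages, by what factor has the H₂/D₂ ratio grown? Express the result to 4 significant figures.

63.06

The single-stage factor is √(M_heavy/M_light), so 12 stages give [√(4.03/2.02)]^12 = (4.03/2.02)^(12/2).
= 1.99505^6 = 63.06.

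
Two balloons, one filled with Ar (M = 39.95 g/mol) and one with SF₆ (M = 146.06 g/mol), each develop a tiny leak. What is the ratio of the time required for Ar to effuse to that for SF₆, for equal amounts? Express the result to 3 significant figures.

0.523

Using Graham's law: t_Ar/t_SF₆ = √(M_Ar/M_SF₆) = √(39.95/146.06) = √0.2735 = 0.523.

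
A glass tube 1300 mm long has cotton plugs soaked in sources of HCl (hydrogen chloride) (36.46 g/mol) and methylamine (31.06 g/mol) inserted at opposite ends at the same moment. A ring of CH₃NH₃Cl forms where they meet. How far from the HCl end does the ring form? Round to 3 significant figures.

624 mm

Distances travelled in equal time are proportional to diffusion rates, so d_HCl/d_CH₃NH₂ = √(M_CH₃NH₂/M_HCl) = √(31.06/36.46) = 0.9230.
With d_HCl + d_CH₃NH₂ = 1300 mm, d_CH₃NH₂ = 1300/(1 + 0.9230) = 676.0 mm.
d_HCl = 1300 − 676.0 = 624 mm.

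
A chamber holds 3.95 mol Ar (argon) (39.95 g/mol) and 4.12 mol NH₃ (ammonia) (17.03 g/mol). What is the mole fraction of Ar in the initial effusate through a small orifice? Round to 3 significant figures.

0.385

The effusion rate of species i is ∝ p_i/√M_i ∝ n_i/√M_i.
So x_Ar in the escaping gas = (n_Ar/√M_Ar) / Σ(n_i/√M_i)
= (3.95/√39.95) / (3.95/√39.95 + 4.12/√17.03) = 0.6249/(0.6249 + 0.9984) = 0.385.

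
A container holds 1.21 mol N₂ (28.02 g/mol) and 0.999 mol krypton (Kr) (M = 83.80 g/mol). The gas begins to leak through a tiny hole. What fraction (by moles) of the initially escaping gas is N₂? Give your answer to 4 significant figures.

Rate_i ∝ x_i/√M_i (Graham's law weighted by mole fraction), so the effusate composition follows n_i/√M_i.
x_N₂(eff) = (n_N₂/√M_N₂) / (n_N₂/√M_N₂ + n_Kr/√M_Kr)
= (1.21/√28.02) / (1.21/√28.02 + 0.999/√83.80) = 0.2286/(0.2286 + 0.1091) = 0.6769.

0.6769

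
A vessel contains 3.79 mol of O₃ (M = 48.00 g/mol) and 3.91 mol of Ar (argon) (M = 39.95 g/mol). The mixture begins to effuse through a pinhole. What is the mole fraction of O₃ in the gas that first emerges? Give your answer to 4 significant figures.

0.4693

The effusion rate of species i is ∝ p_i/√M_i ∝ n_i/√M_i.
So x_O₃ in the escaping gas = (n_O₃/√M_O₃) / Σ(n_i/√M_i)
= (3.79/√48.00) / (3.79/√48.00 + 3.91/√39.95) = 0.5470/(0.5470 + 0.6186) = 0.4693.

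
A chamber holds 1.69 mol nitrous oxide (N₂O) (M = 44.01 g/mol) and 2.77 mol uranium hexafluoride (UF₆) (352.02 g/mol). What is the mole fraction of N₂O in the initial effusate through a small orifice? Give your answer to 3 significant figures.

Effusion rate of each component ∝ n_i/√M_i (partial pressure × 1/√M).
Mole fraction of N₂O in the effusate = (n_N₂O/√M_N₂O) / (n_N₂O/√M_N₂O + n_UF₆/√M_UF₆)
= (1.69/√44.01) / (1.69/√44.01 + 2.77/√352.02) = 0.2547/(0.2547 + 0.1476) = 0.633.

0.633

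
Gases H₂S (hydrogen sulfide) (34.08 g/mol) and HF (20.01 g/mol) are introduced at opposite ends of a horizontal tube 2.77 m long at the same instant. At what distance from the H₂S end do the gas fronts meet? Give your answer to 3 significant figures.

1.20 m

Distances travelled in equal time are proportional to diffusion rates, so d_H₂S/d_HF = √(M_HF/M_H₂S) = √(20.01/34.08) = 0.7663.
With d_H₂S + d_HF = 2.77 m, d_HF = 2.77/(1 + 0.7663) = 1.568 m.
d_H₂S = 2.77 − 1.568 = 1.20 m.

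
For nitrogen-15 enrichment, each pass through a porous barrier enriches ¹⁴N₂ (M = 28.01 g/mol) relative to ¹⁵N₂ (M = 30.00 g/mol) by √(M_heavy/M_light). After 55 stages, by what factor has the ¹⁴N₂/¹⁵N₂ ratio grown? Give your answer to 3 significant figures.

6.60

After 55 stages the ratio has grown by (√(30.00/28.01))^55 = (30.00/28.01)^(55/2).
= 1.07105^(55/2) = 6.60.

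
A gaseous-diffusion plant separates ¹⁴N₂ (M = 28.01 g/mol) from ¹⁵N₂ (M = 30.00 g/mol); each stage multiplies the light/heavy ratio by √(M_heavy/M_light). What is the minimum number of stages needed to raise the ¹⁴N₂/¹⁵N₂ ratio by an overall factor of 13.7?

Per stage α = (30.00/28.01)^(1/2) = 1.07105^0.5, giving ln α = 0.03432.
Need α^N ≥ 13.7 ⇒ N ≥ ln(13.7) / ln α = 2.617 / 0.03432 = 76.27.
Rounding up, N = 77 stages.

77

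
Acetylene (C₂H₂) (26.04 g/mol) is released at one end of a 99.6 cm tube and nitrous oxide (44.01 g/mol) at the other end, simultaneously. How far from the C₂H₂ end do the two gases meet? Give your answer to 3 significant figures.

56.3 cm

In equal time, each gas travels a distance ∝ its rate ∝ 1/√M, so d_C₂H₂/d_N₂O = √(M_N₂O/M_C₂H₂) = √(44.01/26.04) = 1.300.
With d_C₂H₂ + d_N₂O = 99.6 cm, d_N₂O = 99.6/(1 + 1.300) = 43.30 cm.
d_C₂H₂ = 99.6 − 43.30 = 56.3 cm.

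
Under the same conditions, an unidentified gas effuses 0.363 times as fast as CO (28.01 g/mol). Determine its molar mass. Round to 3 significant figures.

213 g/mol

Using Graham's law: rate_X/rate_CO = √(M_CO/M_X).
0.363 = √(28.01/M_X)
M_X = 28.01 / 0.363² = 28.01 / 0.1318 = 213 g/mol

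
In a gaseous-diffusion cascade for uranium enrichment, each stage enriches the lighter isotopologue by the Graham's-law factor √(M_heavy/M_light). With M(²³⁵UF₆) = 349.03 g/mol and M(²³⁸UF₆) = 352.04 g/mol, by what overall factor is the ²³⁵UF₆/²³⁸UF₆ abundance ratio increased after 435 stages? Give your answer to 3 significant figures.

6.47

After 435 stages the ratio has grown by (√(352.04/349.03))^435 = (352.04/349.03)^(435/2).
= 1.00862^(435/2) = 6.47.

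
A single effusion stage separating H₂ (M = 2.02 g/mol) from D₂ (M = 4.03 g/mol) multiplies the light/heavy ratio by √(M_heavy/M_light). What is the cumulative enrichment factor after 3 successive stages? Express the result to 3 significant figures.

2.82

Overall factor = α^3 with α = √(4.03/2.02), i.e. (4.03/2.02)^(3/2).
= 1.99505^(3/2) = 2.82.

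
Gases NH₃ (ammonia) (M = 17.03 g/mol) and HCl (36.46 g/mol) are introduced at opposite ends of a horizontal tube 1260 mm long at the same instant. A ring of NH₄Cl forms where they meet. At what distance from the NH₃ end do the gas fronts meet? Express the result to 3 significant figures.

748 mm

Graham's law gives d_NH₃/d_HCl = rate_NH₃/rate_HCl = √(M_HCl/M_NH₃) = √(36.46/17.03) = 1.463.
With d_NH₃ + d_HCl = 1260 mm, d_HCl = 1260/(1 + 1.463) = 511.5 mm.
d_NH₃ = 1260 − 511.5 = 748 mm.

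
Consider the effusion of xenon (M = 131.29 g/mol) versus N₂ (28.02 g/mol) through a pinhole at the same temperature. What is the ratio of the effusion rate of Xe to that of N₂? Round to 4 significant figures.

Using Graham's law: rate_Xe/rate_N₂ = √(M_N₂/M_Xe) = √(28.02/131.29) = √0.2134 = 0.4620.

0.4620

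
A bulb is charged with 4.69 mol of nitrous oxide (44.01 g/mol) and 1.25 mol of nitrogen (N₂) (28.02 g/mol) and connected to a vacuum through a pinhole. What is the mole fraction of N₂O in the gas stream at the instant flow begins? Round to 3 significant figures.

0.750

Effusion rate of each component ∝ n_i/√M_i (partial pressure × 1/√M).
x_N₂O(eff) = (n_N₂O/√M_N₂O) / (n_N₂O/√M_N₂O + n_N₂/√M_N₂)
= (4.69/√44.01) / (4.69/√44.01 + 1.25/√28.02) = 0.7070/(0.7070 + 0.2361) = 0.750.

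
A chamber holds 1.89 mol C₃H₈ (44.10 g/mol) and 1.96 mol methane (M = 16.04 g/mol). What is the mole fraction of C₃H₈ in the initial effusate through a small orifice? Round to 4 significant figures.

Each component's effusion rate ∝ (its partial pressure)·(1/√M) ∝ n_i/√M_i.
So x_C₃H₈ in the escaping gas = (n_C₃H₈/√M_C₃H₈) / Σ(n_i/√M_i)
= (1.89/√44.10) / (1.89/√44.10 + 1.96/√16.04) = 0.2846/(0.2846 + 0.4894) = 0.3677.

0.3677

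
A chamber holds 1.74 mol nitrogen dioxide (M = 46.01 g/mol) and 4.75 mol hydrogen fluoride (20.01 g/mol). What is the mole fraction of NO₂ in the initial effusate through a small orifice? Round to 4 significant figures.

0.1946

Each component's effusion rate ∝ (its partial pressure)·(1/√M) ∝ n_i/√M_i.
Mole fraction of NO₂ in the effusate = (n_NO₂/√M_NO₂) / (n_NO₂/√M_NO₂ + n_HF/√M_HF)
= (1.74/√46.01) / (1.74/√46.01 + 4.75/√20.01) = 0.2565/(0.2565 + 1.062) = 0.1946.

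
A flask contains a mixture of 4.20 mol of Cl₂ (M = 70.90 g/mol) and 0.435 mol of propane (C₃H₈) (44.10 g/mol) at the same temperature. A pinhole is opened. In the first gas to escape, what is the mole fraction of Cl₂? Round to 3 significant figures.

Effusion rate of each component ∝ n_i/√M_i (partial pressure × 1/√M).
Mole fraction of Cl₂ in the effusate = (n_Cl₂/√M_Cl₂) / (n_Cl₂/√M_Cl₂ + n_C₃H₈/√M_C₃H₈)
= (4.20/√70.90) / (4.20/√70.90 + 0.435/√44.10) = 0.4988/(0.4988 + 0.06550) = 0.884.

0.884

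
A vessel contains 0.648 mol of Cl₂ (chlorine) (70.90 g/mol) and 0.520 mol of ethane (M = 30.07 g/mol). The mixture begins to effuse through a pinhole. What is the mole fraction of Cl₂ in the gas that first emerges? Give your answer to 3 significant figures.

Rate_i ∝ x_i/√M_i (Graham's law weighted by mole fraction), so the effusate composition follows n_i/√M_i.
So x_Cl₂ in the escaping gas = (n_Cl₂/√M_Cl₂) / Σ(n_i/√M_i)
= (0.648/√70.90) / (0.648/√70.90 + 0.520/√30.07) = 0.07696/(0.07696 + 0.09483) = 0.448.

0.448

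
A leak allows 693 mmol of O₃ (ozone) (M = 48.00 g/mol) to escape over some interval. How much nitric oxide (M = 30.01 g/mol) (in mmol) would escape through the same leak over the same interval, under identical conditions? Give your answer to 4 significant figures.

876.4 mmol

From Graham's law, rate_NO/rate_O₃ = √(M_O₃/M_NO) = √(48.00/30.01) = √1.599 = 1.265.
So the amount for NO is 693 × 1.265 = 876.4 mmol.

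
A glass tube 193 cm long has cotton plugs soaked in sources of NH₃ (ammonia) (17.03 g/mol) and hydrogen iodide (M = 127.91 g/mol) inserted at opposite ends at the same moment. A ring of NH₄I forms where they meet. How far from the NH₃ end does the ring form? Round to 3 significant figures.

In equal time, each gas travels a distance ∝ its rate ∝ 1/√M, so d_NH₃/d_HI = √(M_HI/M_NH₃) = √(127.91/17.03) = 2.741.
With d_NH₃ + d_HI = 193 cm, d_HI = 193/(1 + 2.741) = 51.60 cm.
d_NH₃ = 193 − 51.60 = 141 cm.

141 cm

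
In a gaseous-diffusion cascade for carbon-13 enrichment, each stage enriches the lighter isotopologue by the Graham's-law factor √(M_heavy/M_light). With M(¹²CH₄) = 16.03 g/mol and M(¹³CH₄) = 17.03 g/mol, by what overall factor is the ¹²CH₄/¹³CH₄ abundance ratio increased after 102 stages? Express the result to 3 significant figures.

21.9

The single-stage factor is √(M_heavy/M_light), so 102 stages give [√(17.03/16.03)]^102 = (17.03/16.03)^(102/2).
= 1.06238^51 = 21.9.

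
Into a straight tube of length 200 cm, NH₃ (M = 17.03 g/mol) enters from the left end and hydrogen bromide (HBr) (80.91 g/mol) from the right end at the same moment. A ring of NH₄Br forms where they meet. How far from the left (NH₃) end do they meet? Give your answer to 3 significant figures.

137 cm

In equal time, each gas travels a distance ∝ its rate ∝ 1/√M, so d_NH₃/d_HBr = √(M_HBr/M_NH₃) = √(80.91/17.03) = 2.180.
With d_NH₃ + d_HBr = 200 cm, d_HBr = 200/(1 + 2.180) = 62.90 cm.
d_NH₃ = 200 − 62.90 = 137 cm.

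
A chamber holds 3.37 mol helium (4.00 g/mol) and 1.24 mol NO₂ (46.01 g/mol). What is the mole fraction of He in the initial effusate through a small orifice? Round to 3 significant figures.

0.902

Each component's effusion rate ∝ (its partial pressure)·(1/√M) ∝ n_i/√M_i.
x_He(eff) = (n_He/√M_He) / (n_He/√M_He + n_NO₂/√M_NO₂)
= (3.37/√4.00) / (3.37/√4.00 + 1.24/√46.01) = 1.685/(1.685 + 0.1828) = 0.902.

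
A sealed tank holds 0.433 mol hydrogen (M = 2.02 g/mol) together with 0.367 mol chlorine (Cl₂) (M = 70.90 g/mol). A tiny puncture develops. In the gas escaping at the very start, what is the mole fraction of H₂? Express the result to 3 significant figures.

0.875

Effusion rate of each component ∝ n_i/√M_i (partial pressure × 1/√M).
x_H₂(eff) = (n_H₂/√M_H₂) / (n_H₂/√M_H₂ + n_Cl₂/√M_Cl₂)
= (0.433/√2.02) / (0.433/√2.02 + 0.367/√70.90) = 0.3047/(0.3047 + 0.04359) = 0.875.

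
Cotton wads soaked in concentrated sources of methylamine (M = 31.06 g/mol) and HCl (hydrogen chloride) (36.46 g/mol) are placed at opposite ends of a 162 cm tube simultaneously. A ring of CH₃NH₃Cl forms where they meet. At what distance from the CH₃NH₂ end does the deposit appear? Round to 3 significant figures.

The fronts meet when d_CH₃NH₂ + d_HCl = L with d_CH₃NH₂/d_HCl = √(M_HCl/M_CH₃NH₂) (Graham's law). Here √(M_HCl/M_CH₃NH₂) = √(36.46/31.06) = 1.083.
With d_CH₃NH₂ + d_HCl = 162 cm, d_HCl = 162/(1 + 1.083) = 77.76 cm.
d_CH₃NH₂ = 162 − 77.76 = 84.2 cm.

84.2 cm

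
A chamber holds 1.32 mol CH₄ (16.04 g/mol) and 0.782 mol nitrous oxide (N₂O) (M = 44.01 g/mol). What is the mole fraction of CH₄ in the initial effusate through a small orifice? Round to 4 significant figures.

Each component's effusion rate ∝ (its partial pressure)·(1/√M) ∝ n_i/√M_i.
Mole fraction of CH₄ in the effusate = (n_CH₄/√M_CH₄) / (n_CH₄/√M_CH₄ + n_N₂O/√M_N₂O)
= (1.32/√16.04) / (1.32/√16.04 + 0.782/√44.01) = 0.3296/(0.3296 + 0.1179) = 0.7366.

0.7366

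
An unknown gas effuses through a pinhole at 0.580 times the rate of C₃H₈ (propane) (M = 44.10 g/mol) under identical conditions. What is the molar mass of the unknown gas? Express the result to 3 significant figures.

By Graham's law, rate_X/rate_C₃H₈ = √(M_C₃H₈/M_X).
0.580 = √(44.10/M_X)
M_X = 44.10 / 0.580² = 44.10 / 0.3364 = 131 g/mol

131 g/mol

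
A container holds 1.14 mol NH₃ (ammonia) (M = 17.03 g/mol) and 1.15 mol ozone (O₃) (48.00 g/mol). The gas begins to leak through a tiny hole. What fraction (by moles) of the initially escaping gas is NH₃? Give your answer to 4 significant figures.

Rate_i ∝ x_i/√M_i (Graham's law weighted by mole fraction), so the effusate composition follows n_i/√M_i.
So x_NH₃ in the escaping gas = (n_NH₃/√M_NH₃) / Σ(n_i/√M_i)
= (1.14/√17.03) / (1.14/√17.03 + 1.15/√48.00) = 0.2762/(0.2762 + 0.1660) = 0.6247.

0.6247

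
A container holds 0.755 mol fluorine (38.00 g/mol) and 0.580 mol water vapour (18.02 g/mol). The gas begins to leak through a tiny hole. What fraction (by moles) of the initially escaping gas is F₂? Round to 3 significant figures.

Rate_i ∝ x_i/√M_i (Graham's law weighted by mole fraction), so the effusate composition follows n_i/√M_i.
Mole fraction of F₂ in the effusate = (n_F₂/√M_F₂) / (n_F₂/√M_F₂ + n_H₂O/√M_H₂O)
= (0.755/√38.00) / (0.755/√38.00 + 0.580/√18.02) = 0.1225/(0.1225 + 0.1366) = 0.473.

0.473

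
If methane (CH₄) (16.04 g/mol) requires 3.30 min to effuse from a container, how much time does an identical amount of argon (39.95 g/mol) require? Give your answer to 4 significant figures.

5.208 min

Using Graham's law: t_Ar/t_CH₄ = √(M_Ar/M_CH₄) = √(39.95/16.04) = √2.491 = 1.578.
So the time for Ar is 3.30 × 1.578 = 5.208 min.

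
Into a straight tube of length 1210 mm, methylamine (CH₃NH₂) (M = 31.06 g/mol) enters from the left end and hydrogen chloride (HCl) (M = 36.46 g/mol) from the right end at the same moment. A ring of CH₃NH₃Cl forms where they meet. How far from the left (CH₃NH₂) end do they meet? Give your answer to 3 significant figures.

Distances travelled in equal time are proportional to diffusion rates, so d_CH₃NH₂/d_HCl = √(M_HCl/M_CH₃NH₂) = √(36.46/31.06) = 1.083.
With d_CH₃NH₂ + d_HCl = 1210 mm, d_HCl = 1210/(1 + 1.083) = 580.8 mm.
d_CH₃NH₂ = 1210 − 580.8 = 629 mm.

629 mm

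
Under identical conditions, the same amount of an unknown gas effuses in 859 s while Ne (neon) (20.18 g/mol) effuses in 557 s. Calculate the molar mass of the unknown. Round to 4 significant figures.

By Graham's law, t_X/t_Ne = √(M_X/M_Ne).
859/557 = 1.542 = √(M_X/20.18)
M_X = 20.18 × 1.542² = 20.18 × 2.378 = 48.00 g/mol

48.00 g/mol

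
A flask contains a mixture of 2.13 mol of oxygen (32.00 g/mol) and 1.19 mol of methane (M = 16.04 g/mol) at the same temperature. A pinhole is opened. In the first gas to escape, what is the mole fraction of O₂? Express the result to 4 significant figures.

Effusion rate of each component ∝ n_i/√M_i (partial pressure × 1/√M).
So x_O₂ in the escaping gas = (n_O₂/√M_O₂) / Σ(n_i/√M_i)
= (2.13/√32.00) / (2.13/√32.00 + 1.19/√16.04) = 0.3765/(0.3765 + 0.2971) = 0.5589.

0.5589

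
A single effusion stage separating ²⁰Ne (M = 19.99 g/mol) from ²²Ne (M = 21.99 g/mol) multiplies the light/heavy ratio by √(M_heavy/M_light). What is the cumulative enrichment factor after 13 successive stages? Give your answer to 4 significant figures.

1.859

The single-stage factor is √(M_heavy/M_light), so 13 stages give [√(21.99/19.99)]^13 = (21.99/19.99)^(13/2).
= 1.10005^(13/2) = 1.859.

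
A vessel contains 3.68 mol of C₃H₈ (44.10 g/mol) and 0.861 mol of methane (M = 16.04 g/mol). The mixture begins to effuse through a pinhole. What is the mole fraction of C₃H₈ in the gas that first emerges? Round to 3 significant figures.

0.720

Rate_i ∝ x_i/√M_i (Graham's law weighted by mole fraction), so the effusate composition follows n_i/√M_i.
So x_C₃H₈ in the escaping gas = (n_C₃H₈/√M_C₃H₈) / Σ(n_i/√M_i)
= (3.68/√44.10) / (3.68/√44.10 + 0.861/√16.04) = 0.5542/(0.5542 + 0.2150) = 0.720.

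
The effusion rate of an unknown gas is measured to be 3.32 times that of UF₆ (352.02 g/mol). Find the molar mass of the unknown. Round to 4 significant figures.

By Graham's law, rate_X/rate_UF₆ = √(M_UF₆/M_X).
3.32 = √(352.02/M_X)
M_X = 352.02 / 3.32² = 352.02 / 11.02 = 31.94 g/mol

31.94 g/mol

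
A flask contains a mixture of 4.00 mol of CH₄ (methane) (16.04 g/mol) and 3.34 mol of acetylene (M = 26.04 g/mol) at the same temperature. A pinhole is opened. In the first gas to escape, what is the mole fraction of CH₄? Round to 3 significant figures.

0.604

Effusion rate of each component ∝ n_i/√M_i (partial pressure × 1/√M).
Mole fraction of CH₄ in the effusate = (n_CH₄/√M_CH₄) / (n_CH₄/√M_CH₄ + n_C₂H₂/√M_C₂H₂)
= (4.00/√16.04) / (4.00/√16.04 + 3.34/√26.04) = 0.9988/(0.9988 + 0.6545) = 0.604.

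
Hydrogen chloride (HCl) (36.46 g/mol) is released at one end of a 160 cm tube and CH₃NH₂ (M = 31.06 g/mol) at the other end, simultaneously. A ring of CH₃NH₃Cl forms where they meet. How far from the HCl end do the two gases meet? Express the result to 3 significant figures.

76.8 cm

The fronts meet when d_HCl + d_CH₃NH₂ = L with d_HCl/d_CH₃NH₂ = √(M_CH₃NH₂/M_HCl) (Graham's law). Here √(M_CH₃NH₂/M_HCl) = √(31.06/36.46) = 0.9230.
With d_HCl + d_CH₃NH₂ = 160 cm, d_CH₃NH₂ = 160/(1 + 0.9230) = 83.20 cm.
d_HCl = 160 − 83.20 = 76.8 cm.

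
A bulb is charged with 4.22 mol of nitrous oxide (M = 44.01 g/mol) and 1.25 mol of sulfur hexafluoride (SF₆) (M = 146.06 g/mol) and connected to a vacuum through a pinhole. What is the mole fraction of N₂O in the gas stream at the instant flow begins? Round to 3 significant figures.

0.860

The effusion rate of species i is ∝ p_i/√M_i ∝ n_i/√M_i.
So x_N₂O in the escaping gas = (n_N₂O/√M_N₂O) / Σ(n_i/√M_i)
= (4.22/√44.01) / (4.22/√44.01 + 1.25/√146.06) = 0.6361/(0.6361 + 0.1034) = 0.860.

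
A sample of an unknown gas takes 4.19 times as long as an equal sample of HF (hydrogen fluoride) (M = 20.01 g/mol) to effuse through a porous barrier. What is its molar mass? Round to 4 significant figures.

351.3 g/mol

Graham's law gives t_X/t_HF = √(M_X/M_HF).
4.19 = √(M_X/20.01)
M_X = 20.01 × 4.19² = 20.01 × 17.56 = 351.3 g/mol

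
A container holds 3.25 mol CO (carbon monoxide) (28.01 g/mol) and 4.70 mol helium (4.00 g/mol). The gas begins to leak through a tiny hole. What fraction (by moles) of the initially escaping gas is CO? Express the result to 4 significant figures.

Rate_i ∝ x_i/√M_i (Graham's law weighted by mole fraction), so the effusate composition follows n_i/√M_i.
Mole fraction of CO in the effusate = (n_CO/√M_CO) / (n_CO/√M_CO + n_He/√M_He)
= (3.25/√28.01) / (3.25/√28.01 + 4.70/√4.00) = 0.6141/(0.6141 + 2.350) = 0.2072.

0.2072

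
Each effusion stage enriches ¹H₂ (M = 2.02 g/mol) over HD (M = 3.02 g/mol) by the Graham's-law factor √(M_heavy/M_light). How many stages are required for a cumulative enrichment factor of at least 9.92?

12

Single-stage factor α = √(3.02/2.02), so ln α = ½ ln(1.49505) = 0.2011.
Need α^N ≥ 9.92 ⇒ N ≥ ln(9.92) / ln α = 2.295 / 0.2011 = 11.41.
Minimum whole number of stages: N = 12.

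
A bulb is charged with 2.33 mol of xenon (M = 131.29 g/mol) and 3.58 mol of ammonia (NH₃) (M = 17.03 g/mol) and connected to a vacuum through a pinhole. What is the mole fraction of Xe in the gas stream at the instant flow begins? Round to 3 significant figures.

0.190

The effusion rate of species i is ∝ p_i/√M_i ∝ n_i/√M_i.
Mole fraction of Xe in the effusate = (n_Xe/√M_Xe) / (n_Xe/√M_Xe + n_NH₃/√M_NH₃)
= (2.33/√131.29) / (2.33/√131.29 + 3.58/√17.03) = 0.2033/(0.2033 + 0.8675) = 0.190.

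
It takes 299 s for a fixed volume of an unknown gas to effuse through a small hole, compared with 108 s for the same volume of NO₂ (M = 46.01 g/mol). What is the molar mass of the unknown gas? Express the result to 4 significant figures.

352.7 g/mol

By Graham's law, t_X/t_NO₂ = √(M_X/M_NO₂).
299/108 = 2.769 = √(M_X/46.01)
M_X = 46.01 × 2.769² = 46.01 × 7.665 = 352.7 g/mol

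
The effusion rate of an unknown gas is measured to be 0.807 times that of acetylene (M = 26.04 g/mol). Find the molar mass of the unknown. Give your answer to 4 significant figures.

39.98 g/mol

Graham's law gives rate_X/rate_C₂H₂ = √(M_C₂H₂/M_X).
0.807 = √(26.04/M_X)
M_X = 26.04 / 0.807² = 26.04 / 0.6512 = 39.98 g/mol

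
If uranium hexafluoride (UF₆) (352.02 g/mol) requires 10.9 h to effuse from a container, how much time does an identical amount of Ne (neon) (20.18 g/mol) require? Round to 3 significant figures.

By Graham's law, t_Ne/t_UF₆ = √(M_Ne/M_UF₆) = √(20.18/352.02) = √0.05733 = 0.2394.
So the time for Ne is 10.9 × 0.2394 = 2.61 h.

2.61 h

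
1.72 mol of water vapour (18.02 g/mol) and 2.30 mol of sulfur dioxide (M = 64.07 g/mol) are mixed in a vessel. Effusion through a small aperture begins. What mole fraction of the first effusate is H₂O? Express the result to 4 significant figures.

Rate_i ∝ x_i/√M_i (Graham's law weighted by mole fraction), so the effusate composition follows n_i/√M_i.
Mole fraction of H₂O in the effusate = (n_H₂O/√M_H₂O) / (n_H₂O/√M_H₂O + n_SO₂/√M_SO₂)
= (1.72/√18.02) / (1.72/√18.02 + 2.30/√64.07) = 0.4052/(0.4052 + 0.2873) = 0.5851.

0.5851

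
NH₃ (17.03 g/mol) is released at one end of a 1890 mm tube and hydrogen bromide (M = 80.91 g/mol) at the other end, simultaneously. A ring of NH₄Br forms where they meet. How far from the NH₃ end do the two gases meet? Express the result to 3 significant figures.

1300 mm

In equal time, each gas travels a distance ∝ its rate ∝ 1/√M, so d_NH₃/d_HBr = √(M_HBr/M_NH₃) = √(80.91/17.03) = 2.180.
With d_NH₃ + d_HBr = 1890 mm, d_HBr = 1890/(1 + 2.180) = 594.4 mm.
d_NH₃ = 1890 − 594.4 = 1300 mm.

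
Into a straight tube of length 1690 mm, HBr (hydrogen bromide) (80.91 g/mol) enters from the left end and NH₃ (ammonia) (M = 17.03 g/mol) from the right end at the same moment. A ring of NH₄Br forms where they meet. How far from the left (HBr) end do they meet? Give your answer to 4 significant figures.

531.5 mm

Distances travelled in equal time are proportional to diffusion rates, so d_HBr/d_NH₃ = √(M_NH₃/M_HBr) = √(17.03/80.91) = 0.4588.
With d_HBr + d_NH₃ = 1690 mm, d_NH₃ = 1690/(1 + 0.4588) = 1159 mm.
d_HBr = 1690 − 1159 = 531.5 mm.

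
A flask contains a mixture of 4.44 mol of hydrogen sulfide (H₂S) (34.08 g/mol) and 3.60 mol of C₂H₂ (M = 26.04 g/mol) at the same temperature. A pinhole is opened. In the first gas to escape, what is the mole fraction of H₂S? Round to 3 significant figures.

0.519

The effusion rate of species i is ∝ p_i/√M_i ∝ n_i/√M_i.
x_H₂S(eff) = (n_H₂S/√M_H₂S) / (n_H₂S/√M_H₂S + n_C₂H₂/√M_C₂H₂)
= (4.44/√34.08) / (4.44/√34.08 + 3.60/√26.04) = 0.7606/(0.7606 + 0.7055) = 0.519.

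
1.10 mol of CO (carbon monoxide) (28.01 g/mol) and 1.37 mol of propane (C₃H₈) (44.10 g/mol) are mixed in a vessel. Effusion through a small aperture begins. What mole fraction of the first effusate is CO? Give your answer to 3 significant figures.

0.502

Rate_i ∝ x_i/√M_i (Graham's law weighted by mole fraction), so the effusate composition follows n_i/√M_i.
x_CO(eff) = (n_CO/√M_CO) / (n_CO/√M_CO + n_C₃H₈/√M_C₃H₈)
= (1.10/√28.01) / (1.10/√28.01 + 1.37/√44.10) = 0.2078/(0.2078 + 0.2063) = 0.502.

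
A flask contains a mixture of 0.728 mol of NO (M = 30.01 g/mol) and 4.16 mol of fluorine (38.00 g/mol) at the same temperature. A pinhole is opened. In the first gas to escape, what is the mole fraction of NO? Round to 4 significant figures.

Effusion rate of each component ∝ n_i/√M_i (partial pressure × 1/√M).
x_NO(eff) = (n_NO/√M_NO) / (n_NO/√M_NO + n_F₂/√M_F₂)
= (0.728/√30.01) / (0.728/√30.01 + 4.16/√38.00) = 0.1329/(0.1329 + 0.6748) = 0.1645.

0.1645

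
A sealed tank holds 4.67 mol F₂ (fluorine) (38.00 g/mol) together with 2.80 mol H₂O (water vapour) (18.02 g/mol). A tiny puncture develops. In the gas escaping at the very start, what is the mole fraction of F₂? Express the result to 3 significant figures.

0.535

Rate_i ∝ x_i/√M_i (Graham's law weighted by mole fraction), so the effusate composition follows n_i/√M_i.
x_F₂(eff) = (n_F₂/√M_F₂) / (n_F₂/√M_F₂ + n_H₂O/√M_H₂O)
= (4.67/√38.00) / (4.67/√38.00 + 2.80/√18.02) = 0.7576/(0.7576 + 0.6596) = 0.535.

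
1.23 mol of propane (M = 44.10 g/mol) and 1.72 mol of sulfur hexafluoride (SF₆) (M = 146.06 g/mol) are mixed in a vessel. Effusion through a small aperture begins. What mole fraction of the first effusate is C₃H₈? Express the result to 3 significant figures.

0.565

Effusion rate of each component ∝ n_i/√M_i (partial pressure × 1/√M).
Mole fraction of C₃H₈ in the effusate = (n_C₃H₈/√M_C₃H₈) / (n_C₃H₈/√M_C₃H₈ + n_SF₆/√M_SF₆)
= (1.23/√44.10) / (1.23/√44.10 + 1.72/√146.06) = 0.1852/(0.1852 + 0.1423) = 0.565.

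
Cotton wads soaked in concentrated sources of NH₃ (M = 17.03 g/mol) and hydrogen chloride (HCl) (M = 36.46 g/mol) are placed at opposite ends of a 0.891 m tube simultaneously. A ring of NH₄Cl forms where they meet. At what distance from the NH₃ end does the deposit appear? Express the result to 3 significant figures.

Distances travelled in equal time are proportional to diffusion rates, so d_NH₃/d_HCl = √(M_HCl/M_NH₃) = √(36.46/17.03) = 1.463.
With d_NH₃ + d_HCl = 0.891 m, d_HCl = 0.891/(1 + 1.463) = 0.3617 m.
d_NH₃ = 0.891 − 0.3617 = 0.529 m.

0.529 m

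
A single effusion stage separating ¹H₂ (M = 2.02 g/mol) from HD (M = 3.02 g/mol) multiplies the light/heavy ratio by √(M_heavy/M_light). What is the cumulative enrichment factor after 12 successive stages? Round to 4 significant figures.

11.17

Overall factor = α^12 with α = √(3.02/2.02), i.e. (3.02/2.02)^(12/2).
= 1.49505^6 = 11.17.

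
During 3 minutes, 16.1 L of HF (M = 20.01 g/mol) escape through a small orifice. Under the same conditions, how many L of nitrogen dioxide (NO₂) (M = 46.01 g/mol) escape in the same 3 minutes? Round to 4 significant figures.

Graham's law gives rate_NO₂/rate_HF = √(M_HF/M_NO₂) = √(20.01/46.01) = √0.4349 = 0.6595.
So the volume for NO₂ is 16.1 × 0.6595 = 10.62 L.

10.62 L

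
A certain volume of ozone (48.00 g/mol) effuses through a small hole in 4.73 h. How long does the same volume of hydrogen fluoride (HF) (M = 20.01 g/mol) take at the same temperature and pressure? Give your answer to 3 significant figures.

3.05 h

By Graham's law, t_HF/t_O₃ = √(M_HF/M_O₃) = √(20.01/48.00) = √0.4169 = 0.6457.
So the time for HF is 4.73 × 0.6457 = 3.05 h.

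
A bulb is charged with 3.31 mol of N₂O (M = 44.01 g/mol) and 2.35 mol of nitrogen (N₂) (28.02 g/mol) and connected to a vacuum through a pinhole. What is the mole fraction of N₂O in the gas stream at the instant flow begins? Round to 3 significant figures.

Rate_i ∝ x_i/√M_i (Graham's law weighted by mole fraction), so the effusate composition follows n_i/√M_i.
x_N₂O(eff) = (n_N₂O/√M_N₂O) / (n_N₂O/√M_N₂O + n_N₂/√M_N₂)
= (3.31/√44.01) / (3.31/√44.01 + 2.35/√28.02) = 0.4989/(0.4989 + 0.4439) = 0.529.

0.529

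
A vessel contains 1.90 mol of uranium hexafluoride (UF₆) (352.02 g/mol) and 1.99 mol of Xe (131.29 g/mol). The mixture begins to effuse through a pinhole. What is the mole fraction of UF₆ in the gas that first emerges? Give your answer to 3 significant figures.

The effusion rate of species i is ∝ p_i/√M_i ∝ n_i/√M_i.
Mole fraction of UF₆ in the effusate = (n_UF₆/√M_UF₆) / (n_UF₆/√M_UF₆ + n_Xe/√M_Xe)
= (1.90/√352.02) / (1.90/√352.02 + 1.99/√131.29) = 0.1013/(0.1013 + 0.1737) = 0.368.

0.368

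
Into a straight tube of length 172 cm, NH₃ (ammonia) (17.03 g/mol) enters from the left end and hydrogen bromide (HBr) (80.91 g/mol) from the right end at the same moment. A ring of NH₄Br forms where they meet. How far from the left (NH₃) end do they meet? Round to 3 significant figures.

In equal time, each gas travels a distance ∝ its rate ∝ 1/√M, so d_NH₃/d_HBr = √(M_HBr/M_NH₃) = √(80.91/17.03) = 2.180.
With d_NH₃ + d_HBr = 172 cm, d_HBr = 172/(1 + 2.180) = 54.09 cm.
d_NH₃ = 172 − 54.09 = 118 cm.

118 cm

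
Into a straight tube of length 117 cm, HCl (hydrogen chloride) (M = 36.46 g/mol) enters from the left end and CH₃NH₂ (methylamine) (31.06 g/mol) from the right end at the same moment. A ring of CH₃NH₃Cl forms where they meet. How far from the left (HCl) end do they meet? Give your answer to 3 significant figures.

In equal time, each gas travels a distance ∝ its rate ∝ 1/√M, so d_HCl/d_CH₃NH₂ = √(M_CH₃NH₂/M_HCl) = √(31.06/36.46) = 0.9230.
With d_HCl + d_CH₃NH₂ = 117 cm, d_CH₃NH₂ = 117/(1 + 0.9230) = 60.84 cm.
d_HCl = 117 − 60.84 = 56.2 cm.

56.2 cm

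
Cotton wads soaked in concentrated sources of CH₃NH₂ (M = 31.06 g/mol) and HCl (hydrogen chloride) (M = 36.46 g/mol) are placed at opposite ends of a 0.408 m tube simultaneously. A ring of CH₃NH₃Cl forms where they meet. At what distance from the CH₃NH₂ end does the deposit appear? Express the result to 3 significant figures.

0.212 m

Graham's law gives d_CH₃NH₂/d_HCl = rate_CH₃NH₂/rate_HCl = √(M_HCl/M_CH₃NH₂) = √(36.46/31.06) = 1.083.
With d_CH₃NH₂ + d_HCl = 0.408 m, d_HCl = 0.408/(1 + 1.083) = 0.1958 m.
d_CH₃NH₂ = 0.408 − 0.1958 = 0.212 m.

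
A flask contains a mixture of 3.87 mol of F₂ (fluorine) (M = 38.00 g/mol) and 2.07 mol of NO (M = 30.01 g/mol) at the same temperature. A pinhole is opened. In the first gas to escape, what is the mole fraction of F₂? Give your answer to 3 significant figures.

0.624

Each component's effusion rate ∝ (its partial pressure)·(1/√M) ∝ n_i/√M_i.
Mole fraction of F₂ in the effusate = (n_F₂/√M_F₂) / (n_F₂/√M_F₂ + n_NO/√M_NO)
= (3.87/√38.00) / (3.87/√38.00 + 2.07/√30.01) = 0.6278/(0.6278 + 0.3779) = 0.624.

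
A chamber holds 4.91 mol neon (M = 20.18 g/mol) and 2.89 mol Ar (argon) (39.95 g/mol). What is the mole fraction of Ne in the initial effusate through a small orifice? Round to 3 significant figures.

Rate_i ∝ x_i/√M_i (Graham's law weighted by mole fraction), so the effusate composition follows n_i/√M_i.
So x_Ne in the escaping gas = (n_Ne/√M_Ne) / Σ(n_i/√M_i)
= (4.91/√20.18) / (4.91/√20.18 + 2.89/√39.95) = 1.093/(1.093 + 0.4572) = 0.705.

0.705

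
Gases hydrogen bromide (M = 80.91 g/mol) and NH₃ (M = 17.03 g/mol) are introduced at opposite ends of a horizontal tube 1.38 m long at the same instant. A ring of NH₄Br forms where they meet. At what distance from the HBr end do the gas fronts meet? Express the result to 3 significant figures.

In equal time, each gas travels a distance ∝ its rate ∝ 1/√M, so d_HBr/d_NH₃ = √(M_NH₃/M_HBr) = √(17.03/80.91) = 0.4588.
With d_HBr + d_NH₃ = 1.38 m, d_NH₃ = 1.38/(1 + 0.4588) = 0.9460 m.
d_HBr = 1.38 − 0.9460 = 0.434 m.

0.434 m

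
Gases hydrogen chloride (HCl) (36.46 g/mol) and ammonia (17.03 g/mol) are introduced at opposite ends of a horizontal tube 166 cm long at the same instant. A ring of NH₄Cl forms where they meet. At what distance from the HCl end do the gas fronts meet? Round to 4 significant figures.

67.39 cm

Distances travelled in equal time are proportional to diffusion rates, so d_HCl/d_NH₃ = √(M_NH₃/M_HCl) = √(17.03/36.46) = 0.6834.
With d_HCl + d_NH₃ = 166 cm, d_NH₃ = 166/(1 + 0.6834) = 98.61 cm.
d_HCl = 166 − 98.61 = 67.39 cm.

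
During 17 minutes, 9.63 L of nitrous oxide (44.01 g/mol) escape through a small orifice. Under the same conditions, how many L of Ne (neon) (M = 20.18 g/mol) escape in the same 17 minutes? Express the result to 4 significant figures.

From Graham's law, rate_Ne/rate_N₂O = √(M_N₂O/M_Ne) = √(44.01/20.18) = √2.181 = 1.477.
So the volume for Ne is 9.63 × 1.477 = 14.22 L.

14.22 L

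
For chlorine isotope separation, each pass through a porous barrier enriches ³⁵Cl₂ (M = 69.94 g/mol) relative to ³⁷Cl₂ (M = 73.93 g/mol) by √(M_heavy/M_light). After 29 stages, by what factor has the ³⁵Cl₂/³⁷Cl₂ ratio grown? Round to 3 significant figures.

Overall factor = α^29 with α = √(73.93/69.94), i.e. (73.93/69.94)^(29/2).
= 1.05705^(29/2) = 2.24.

2.24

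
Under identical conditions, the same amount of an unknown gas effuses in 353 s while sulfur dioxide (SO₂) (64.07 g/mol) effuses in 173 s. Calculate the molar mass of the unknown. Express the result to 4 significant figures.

From Graham's law, t_X/t_SO₂ = √(M_X/M_SO₂).
353/173 = 2.040 = √(M_X/64.07)
M_X = 64.07 × 2.040² = 64.07 × 4.163 = 266.8 g/mol

266.8 g/mol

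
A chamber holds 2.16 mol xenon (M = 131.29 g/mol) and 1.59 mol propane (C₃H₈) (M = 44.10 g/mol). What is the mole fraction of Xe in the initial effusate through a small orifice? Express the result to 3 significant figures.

0.441

The effusion rate of species i is ∝ p_i/√M_i ∝ n_i/√M_i.
x_Xe(eff) = (n_Xe/√M_Xe) / (n_Xe/√M_Xe + n_C₃H₈/√M_C₃H₈)
= (2.16/√131.29) / (2.16/√131.29 + 1.59/√44.10) = 0.1885/(0.1885 + 0.2394) = 0.441.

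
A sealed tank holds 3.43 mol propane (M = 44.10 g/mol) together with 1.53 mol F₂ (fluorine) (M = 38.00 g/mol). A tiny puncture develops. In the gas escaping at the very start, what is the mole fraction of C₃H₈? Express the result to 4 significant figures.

Rate_i ∝ x_i/√M_i (Graham's law weighted by mole fraction), so the effusate composition follows n_i/√M_i.
So x_C₃H₈ in the escaping gas = (n_C₃H₈/√M_C₃H₈) / Σ(n_i/√M_i)
= (3.43/√44.10) / (3.43/√44.10 + 1.53/√38.00) = 0.5165/(0.5165 + 0.2482) = 0.6754.

0.6754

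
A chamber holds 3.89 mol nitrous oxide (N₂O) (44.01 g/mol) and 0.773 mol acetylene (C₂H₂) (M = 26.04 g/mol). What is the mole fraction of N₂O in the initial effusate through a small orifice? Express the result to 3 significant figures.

0.795

Each component's effusion rate ∝ (its partial pressure)·(1/√M) ∝ n_i/√M_i.
Mole fraction of N₂O in the effusate = (n_N₂O/√M_N₂O) / (n_N₂O/√M_N₂O + n_C₂H₂/√M_C₂H₂)
= (3.89/√44.01) / (3.89/√44.01 + 0.773/√26.04) = 0.5864/(0.5864 + 0.1515) = 0.795.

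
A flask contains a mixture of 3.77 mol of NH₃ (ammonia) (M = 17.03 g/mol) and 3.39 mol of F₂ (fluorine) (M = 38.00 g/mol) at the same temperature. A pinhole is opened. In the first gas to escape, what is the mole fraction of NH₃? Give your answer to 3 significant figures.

0.624

Rate_i ∝ x_i/√M_i (Graham's law weighted by mole fraction), so the effusate composition follows n_i/√M_i.
Mole fraction of NH₃ in the effusate = (n_NH₃/√M_NH₃) / (n_NH₃/√M_NH₃ + n_F₂/√M_F₂)
= (3.77/√17.03) / (3.77/√17.03 + 3.39/√38.00) = 0.9136/(0.9136 + 0.5499) = 0.624.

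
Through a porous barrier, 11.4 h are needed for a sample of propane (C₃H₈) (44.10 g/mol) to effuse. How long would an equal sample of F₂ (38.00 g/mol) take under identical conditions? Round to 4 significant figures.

10.58 h

By Graham's law, t_F₂/t_C₃H₈ = √(M_F₂/M_C₃H₈) = √(38.00/44.10) = √0.8617 = 0.9283.
So the time for F₂ is 11.4 × 0.9283 = 10.58 h.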